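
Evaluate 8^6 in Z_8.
By repeated squaring mod 8: 8^{1}≡0, 8^{2}≡0, 8^{4}≡0. Then 8^{6} = 8^{4+2} ≡ 0 × 0 ≡ 0 mod 8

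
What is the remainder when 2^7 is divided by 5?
Using Fermat: 2^{4} ≡ 1 mod 5. 7 ≡ 3 mod 4. So 2^{7} ≡ 2^{3} ≡ 3 mod 5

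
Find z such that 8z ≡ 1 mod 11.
Since 11 is prime, by Fermat 8^(-1) ≡ 8^{9} ≡ 7 mod 11. Verify: 8 × 7 = 56 ≡ 1 mod 11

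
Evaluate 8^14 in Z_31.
By repeated squaring (mod 31): 8^{1}≡8, 8^{2}≡2, 8^{4}≡4, 8^{8}≡16. Then 8^{14} = 8^{8+4+2} ≡ 16 × 4 × 2 ≡ 4 (mod 31)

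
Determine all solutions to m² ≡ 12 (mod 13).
The square roots of 12 mod 13 are 8 and 5. Verify: 8² = 64 ≡ 12 (mod 13)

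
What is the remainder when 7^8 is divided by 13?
By repeated squaring (mod 13): 7^{1}≡7, 7^{2}≡10, 7^{4}≡9, 7^{8}≡3. So 7^{8} ≡ 3 (mod 13)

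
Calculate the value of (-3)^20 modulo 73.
By repeated squaring (mod 73): (-3)^{1}≡70, (-3)^{2}≡9, (-3)^{4}≡8, (-3)^{8}≡64, (-3)^{16}≡8. Then (-3)^{20} = (-3)^{16+4} ≡ 8 × 8 ≡ 64 (mod 73)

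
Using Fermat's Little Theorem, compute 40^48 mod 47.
By Fermat: 40^{46} ≡ 1 (mod 47). So 40^{48} = 40^{46} · 40^{2} ≡ 40^{2} ≡ 2 (mod 47)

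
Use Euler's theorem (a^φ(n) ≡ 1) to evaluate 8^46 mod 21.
By Euler: 8^{12} ≡ 1 mod 21 since gcd(8, 21) = 1. 46 = 3×12 + 10. So 8^{46} ≡ 8^{10} ≡ 1 mod 21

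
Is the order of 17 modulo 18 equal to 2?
Powers of 17 mod 18: 17^1≡17, 17^2≡1. First k with 17^k≡1 is k=2. Yes, ord_18(17) = 2.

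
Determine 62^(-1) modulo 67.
Since 67 is prime, by Fermat 62^(-1) ≡ 62^{65} ≡ 40 (mod 67). Verify: 62 × 40 = 2480 ≡ 1 (mod 67)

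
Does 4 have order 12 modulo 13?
4^{6} ≡ 1 mod 13 and 6 < 12, so ord_13(4) = 6 ≠ 12 and 4 is not a primitive root.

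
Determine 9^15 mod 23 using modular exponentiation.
By repeated squaring (mod 23): 9^{1}≡9, 9^{2}≡12, 9^{4}≡6, 9^{8}≡13. Then 9^{15} = 9^{8+4+2+1} ≡ 13 × 6 × 12 × 9 ≡ 6 (mod 23)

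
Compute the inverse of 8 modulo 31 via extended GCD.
Extended GCD: 8(4) + 31(-1) = 1. So 8^(-1) ≡ 4 (mod 31). Verify: 8 × 4 = 32 ≡ 1 (mod 31)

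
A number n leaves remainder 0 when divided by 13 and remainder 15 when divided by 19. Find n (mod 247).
M = 13 × 19 = 247. M₁ = 19, y₁ ≡ 11 (mod 13). M₂ = 13, y₂ ≡ 3 (mod 19). n = 0×19×11 + 15×13×3 ≡ 91 (mod 247)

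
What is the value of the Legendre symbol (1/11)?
(1/11) = 1^{5} mod 11 = 1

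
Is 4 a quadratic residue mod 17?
By Euler's criterion: 4^{8} ≡ 1 (mod 17). Since this equals 1, 4 is a QR.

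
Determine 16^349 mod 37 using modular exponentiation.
Using Fermat: 16^{36} ≡ 1 (mod 37). 349 ≡ 25 (mod 36). So 16^{349} ≡ 16^{25} ≡ 12 (mod 37)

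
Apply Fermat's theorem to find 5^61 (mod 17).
By Fermat: 5^{16} ≡ 1 (mod 17). 61 = 3×16 + 13. So 5^{61} ≡ 5^{13} ≡ 3 (mod 17)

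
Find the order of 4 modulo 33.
Powers of 4 mod 33: 4^1≡4, 4^2≡16, 4^3≡31, 4^4≡25, 4^5≡1. So the order of 4 is 5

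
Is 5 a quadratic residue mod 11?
By Euler's criterion: 5^{5} ≡ 1 (mod 11). Since this equals 1, 5 is a QR.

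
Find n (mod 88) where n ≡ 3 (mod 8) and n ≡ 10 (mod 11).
M = 8 × 11 = 88. M₁ = 11, y₁ ≡ 3 (mod 8). M₂ = 8, y₂ ≡ 7 (mod 11). n = 3×11×3 + 10×8×7 ≡ 43 (mod 88)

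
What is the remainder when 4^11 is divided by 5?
Using Fermat: 4^{4} ≡ 1 mod 5. 11 ≡ 3 mod 4. So 4^{11} ≡ 4^{3} ≡ 4 mod 5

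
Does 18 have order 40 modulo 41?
18^{5} ≡ 1 (mod 41) and 5 < 40, so ord_41(18) = 5 ≠ 40 and 18 is not a primitive root.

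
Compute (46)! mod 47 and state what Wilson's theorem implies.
(46)! mod 47 = 46. Since this equals -1 mod 47, Wilson confirms 47 is prime.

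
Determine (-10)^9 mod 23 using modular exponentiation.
By repeated squaring (mod 23): (-10)^{1}≡13, (-10)^{2}≡8, (-10)^{4}≡18, (-10)^{8}≡2. Then (-10)^{9} = (-10)^{8+1} ≡ 2 × 13 ≡ 3 (mod 23)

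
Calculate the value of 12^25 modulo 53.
By repeated squaring mod 53: 12^{1}≡12, 12^{2}≡38, 12^{4}≡13, 12^{8}≡10, 12^{16}≡47. Then 12^{25} = 12^{16+8+1} ≡ 47 × 10 × 12 ≡ 22 mod 53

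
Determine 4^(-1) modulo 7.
Since 7 is prime, by Fermat 4^(-1) ≡ 4^{5} ≡ 2 (mod 7). Verify: 4 × 2 = 8 ≡ 1 (mod 7)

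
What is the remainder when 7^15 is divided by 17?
By repeated squaring (mod 17): 7^{1}≡7, 7^{2}≡15, 7^{4}≡4, 7^{8}≡16. Then 7^{15} = 7^{8+4+2+1} ≡ 16 × 4 × 15 × 7 ≡ 5 (mod 17)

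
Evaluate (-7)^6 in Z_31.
By repeated squaring mod 31: (-7)^{1}≡24, (-7)^{2}≡18, (-7)^{4}≡14. Then (-7)^{6} = (-7)^{4+2} ≡ 14 × 18 ≡ 4 mod 31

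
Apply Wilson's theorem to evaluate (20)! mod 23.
(22)! = (20)! × (21) × (22) ≡ -1 (mod 23). So (20)! ≡ -1 × [(22)(21)]^(-1) ≡ 11 (mod 23)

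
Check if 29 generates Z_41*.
ord_41(29) divides 40. For each prime q|40: 29^{20}≡40, 29^{8}≡18, none ≡ 1. So 29 has order 40 and is a primitive root mod 41.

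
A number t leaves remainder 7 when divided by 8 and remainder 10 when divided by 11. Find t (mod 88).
M = 8 × 11 = 88. M₁ = 11, y₁ ≡ 3 (mod 8). M₂ = 8, y₂ ≡ 7 (mod 11). t = 7×11×3 + 10×8×7 ≡ 87 (mod 88)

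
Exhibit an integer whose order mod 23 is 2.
22 has order 2 mod 23 since 22^{2} ≡ 1 mod 23 and no smaller power works.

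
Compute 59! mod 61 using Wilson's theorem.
(60)! = (59)! × (60) ≡ -1 mod 61. So (59)! ≡ -1 × (60)^(-1) ≡ (-1)×(-1) = 1 mod 61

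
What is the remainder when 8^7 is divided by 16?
By repeated squaring (mod 16): 8^{1}≡8, 8^{2}≡0, 8^{4}≡0. Then 8^{7} = 8^{4+2+1} ≡ 0 × 0 × 8 ≡ 0 (mod 16)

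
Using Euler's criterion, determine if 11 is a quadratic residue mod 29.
By Euler's criterion: 11^{14} ≡ 28 mod 29. Since this equals -1 (≡ 28), 11 is not a QR.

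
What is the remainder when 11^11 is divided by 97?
By repeated squaring (mod 97): 11^{1}≡11, 11^{2}≡24, 11^{4}≡91, 11^{8}≡36. Then 11^{11} = 11^{8+2+1} ≡ 36 × 24 × 11 ≡ 95 (mod 97)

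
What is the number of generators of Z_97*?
Number of primitive roots mod 97 = φ(p-1) = φ(96) = 32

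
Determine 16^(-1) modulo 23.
Since 23 is prime, by Fermat 16^(-1) ≡ 16^{21} ≡ 13 (mod 23). Verify: 16 × 13 = 208 ≡ 1 (mod 23)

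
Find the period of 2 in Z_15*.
Powers of 2 mod 15: 2^1≡2, 2^2≡4, 2^3≡8, 2^4≡1. ord_15(2) = 4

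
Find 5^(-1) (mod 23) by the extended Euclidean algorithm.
Extended GCD: 5(-9) + 23(2) = 1. So 5^(-1) ≡ -9 ≡ 14 (mod 23). Verify: 5 × 14 = 70 ≡ 1 (mod 23)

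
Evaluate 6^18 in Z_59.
By repeated squaring mod 59: 6^{1}≡6, 6^{2}≡36, 6^{4}≡57, 6^{8}≡4, 6^{16}≡16. Then 6^{18} = 6^{16+2} ≡ 16 × 36 ≡ 45 mod 59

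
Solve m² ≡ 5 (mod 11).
The square roots of 5 mod 11 are 4 and 7. Verify: 4² = 16 ≡ 5 (mod 11)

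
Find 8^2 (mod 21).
8^{2} = 64 ≡ 1 (mod 21)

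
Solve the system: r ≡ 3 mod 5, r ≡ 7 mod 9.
M = 5 × 9 = 45. M₁ = 9, y₁ ≡ 4 mod 5. M₂ = 5, y₂ ≡ 2 mod 9. r = 3×9×4 + 7×5×2 ≡ 43 mod 45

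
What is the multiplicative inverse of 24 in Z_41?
Since 41 is prime, by Fermat 24^(-1) ≡ 24^{39} ≡ 12 mod 41. Verify: 24 × 12 = 288 ≡ 1 mod 41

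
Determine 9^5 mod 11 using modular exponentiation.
By repeated squaring mod 11: 9^{1}≡9, 9^{2}≡4, 9^{4}≡5. Then 9^{5} = 9^{4+1} ≡ 5 × 9 ≡ 1 mod 11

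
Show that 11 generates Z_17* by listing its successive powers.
11^1, 11^2, ..., 11^{16} mod 17: [11, 2, 5, 4, 10, 8, 3, 16, 6, 15, 12, 13, 7, 9, 14, 1]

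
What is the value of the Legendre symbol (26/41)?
(26/41) = 26^{20} mod 41 = -1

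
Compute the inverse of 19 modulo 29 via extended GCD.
Extended GCD: 19(-3) + 29(2) = 1. So 19^(-1) ≡ -3 ≡ 26 (mod 29). Verify: 19 × 26 = 494 ≡ 1 (mod 29)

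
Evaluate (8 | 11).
(8/11) = 8^{5} mod 11 = -1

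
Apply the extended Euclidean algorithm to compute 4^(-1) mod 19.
Extended GCD: 4(5) + 19(-1) = 1. So 4^(-1) ≡ 5 (mod 19). Verify: 4 × 5 = 20 ≡ 1 (mod 19)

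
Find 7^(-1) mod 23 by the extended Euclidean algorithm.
Extended GCD: 7(10) + 23(-3) = 1. So 7^(-1) ≡ 10 mod 23. Verify: 7 × 10 = 70 ≡ 1 mod 23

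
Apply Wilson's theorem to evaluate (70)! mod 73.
(72)! = (70)! × (71) × (72) ≡ -1 mod 73. So (70)! ≡ -1 × [(72)(71)]^(-1) ≡ 36 mod 73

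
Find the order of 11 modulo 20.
Powers of 11 mod 20: 11^1≡11, 11^2≡1. Order = 2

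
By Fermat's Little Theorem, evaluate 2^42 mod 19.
By Fermat: 2^{18} ≡ 1 (mod 19). 42 = 2×18 + 6. So 2^{42} ≡ 2^{6} ≡ 7 (mod 19)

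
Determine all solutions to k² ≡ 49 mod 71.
The square roots of 49 mod 71 are 64 and 7. Verify: 64² = 4096 ≡ 49 mod 71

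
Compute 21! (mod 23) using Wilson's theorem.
(22)! = (21)! × (22) ≡ -1 (mod 23). So (21)! ≡ -1 × (22)^(-1) ≡ (-1)×(-1) = 1 (mod 23)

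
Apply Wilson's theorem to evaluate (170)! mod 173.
(172)! = (170)! × (171) × (172) ≡ -1 mod 173. So (170)! ≡ -1 × [(172)(171)]^(-1) ≡ 86 mod 173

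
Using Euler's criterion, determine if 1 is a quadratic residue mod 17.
By Euler's criterion: 1^{8} ≡ 1 mod 17. Since this equals 1, 1 is a QR.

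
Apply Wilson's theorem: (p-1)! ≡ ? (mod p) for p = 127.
By Wilson's theorem, (126)! ≡ -1 ≡ 126 mod 127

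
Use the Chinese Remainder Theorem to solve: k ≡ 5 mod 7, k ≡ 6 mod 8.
M = 7 × 8 = 56. M₁ = 8, y₁ ≡ 1 mod 7. M₂ = 7, y₂ ≡ 7 mod 8. k = 5×8×1 + 6×7×7 ≡ 54 mod 56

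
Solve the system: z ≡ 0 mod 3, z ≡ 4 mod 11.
M = 3 × 11 = 33. M₁ = 11, y₁ ≡ 2 mod 3. M₂ = 3, y₂ ≡ 4 mod 11. z = 0×11×2 + 4×3×4 ≡ 15 mod 33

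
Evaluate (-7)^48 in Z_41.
Using Fermat: (-7)^{40} ≡ 1 (mod 41). 48 ≡ 8 (mod 40). So (-7)^{48} ≡ (-7)^{8} ≡ 37 (mod 41)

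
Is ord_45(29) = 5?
Powers of 29 mod 45: 29^1≡29, 29^2≡31, 29^3≡44, 29^4≡16, 29^5≡14, 29^6≡1. 29^5≡14≢1, so ord ≠ 5. No, the actual order is 6.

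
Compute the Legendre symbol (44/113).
(44/113) = 44^{56} mod 113 = 1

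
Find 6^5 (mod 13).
By repeated squaring (mod 13): 6^{1}≡6, 6^{2}≡10, 6^{4}≡9. Then 6^{5} = 6^{4+1} ≡ 9 × 6 ≡ 2 (mod 13)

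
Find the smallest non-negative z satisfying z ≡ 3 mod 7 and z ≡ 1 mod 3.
M = 7 × 3 = 21. M₁ = 3, y₁ ≡ 5 mod 7. M₂ = 7, y₂ ≡ 1 mod 3. z = 3×3×5 + 1×7×1 ≡ 10 mod 21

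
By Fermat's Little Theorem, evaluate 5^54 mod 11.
By Fermat: 5^{10} ≡ 1 mod 11. 54 = 5×10 + 4. So 5^{54} ≡ 5^{4} ≡ 9 mod 11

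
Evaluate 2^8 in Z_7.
Using Fermat: 2^{6} ≡ 1 (mod 7). 8 ≡ 2 (mod 6). So 2^{8} ≡ 2^{2} ≡ 4 (mod 7)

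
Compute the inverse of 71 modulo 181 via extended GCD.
Extended GCD: 71(51) + 181(-20) = 1. So 71^(-1) ≡ 51 (mod 181). Verify: 71 × 51 = 3621 ≡ 1 (mod 181)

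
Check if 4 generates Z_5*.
4^{2} ≡ 1 (mod 5) and 2 < 4, so ord_5(4) = 2 ≠ 4 and 4 is not a primitive root.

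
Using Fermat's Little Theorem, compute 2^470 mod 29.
By Fermat: 2^{28} ≡ 1 (mod 29). 470 ≡ 22 (mod 28). So 2^{470} ≡ 2^{22} ≡ 5 (mod 29)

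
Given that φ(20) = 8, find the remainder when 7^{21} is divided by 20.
By Euler: 7^{8} ≡ 1 mod 20 since gcd(7, 20) = 1. 21 = 2×8 + 5. So 7^{21} ≡ 7^{5} ≡ 7 mod 20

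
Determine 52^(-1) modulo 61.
Since 61 is prime, by Fermat 52^(-1) ≡ 52^{59} ≡ 27 (mod 61). Verify: 52 × 27 = 1404 ≡ 1 (mod 61)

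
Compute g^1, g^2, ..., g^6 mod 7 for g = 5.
5^1, 5^2, ..., 5^{6} mod 7: [5, 4, 6, 2, 3, 1]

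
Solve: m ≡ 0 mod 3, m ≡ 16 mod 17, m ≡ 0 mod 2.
M = 3 × 17 × 2 = 102. M₁ = 34, y₁ ≡ 1 mod 3. M₂ = 6, y₂ ≡ 3 mod 17. M₃ = 51, y₃ ≡ 1 mod 2. m = 0×34×1 + 16×6×3 + 0×51×1 ≡ 84 mod 102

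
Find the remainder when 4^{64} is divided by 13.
By Fermat: 4^{12} ≡ 1 mod 13. 64 = 5×12 + 4. So 4^{64} ≡ 4^{4} ≡ 9 mod 13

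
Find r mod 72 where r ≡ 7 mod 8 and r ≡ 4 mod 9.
M = 8 × 9 = 72. M₁ = 9, y₁ ≡ 1 mod 8. M₂ = 8, y₂ ≡ 8 mod 9. r = 7×9×1 + 4×8×8 ≡ 31 mod 72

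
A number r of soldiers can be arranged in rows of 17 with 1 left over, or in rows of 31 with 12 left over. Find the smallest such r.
M = 17 × 31 = 527. M₁ = 31, y₁ ≡ 11 mod 17. M₂ = 17, y₂ ≡ 11 mod 31. r = 1×31×11 + 12×17×11 ≡ 477 mod 527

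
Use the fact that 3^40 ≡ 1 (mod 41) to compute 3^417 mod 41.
By Fermat: 3^{40} ≡ 1 (mod 41). 417 ≡ 17 (mod 40). So 3^{417} ≡ 3^{17} ≡ 3 (mod 41)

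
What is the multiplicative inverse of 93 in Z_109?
Since 109 is prime, by Fermat 93^(-1) ≡ 93^{107} ≡ 34 (mod 109). Verify: 93 × 34 = 3162 ≡ 1 (mod 109)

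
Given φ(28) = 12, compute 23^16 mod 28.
By Euler: 23^{12} ≡ 1 mod 28 since gcd(23, 28) = 1. 16 = 1×12 + 4. So 23^{16} ≡ 23^{4} ≡ 9 mod 28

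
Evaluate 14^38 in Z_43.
By repeated squaring (mod 43): 14^{1}≡14, 14^{2}≡24, 14^{4}≡17, 14^{8}≡31, 14^{16}≡15, 14^{32}≡10. Then 14^{38} = 14^{32+4+2} ≡ 10 × 17 × 24 ≡ 38 (mod 43)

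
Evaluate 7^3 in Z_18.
7^{3} = 343 ≡ 1 mod 18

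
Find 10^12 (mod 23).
By repeated squaring (mod 23): 10^{1}≡10, 10^{2}≡8, 10^{4}≡18, 10^{8}≡2. Then 10^{12} = 10^{8+4} ≡ 2 × 18 ≡ 13 (mod 23)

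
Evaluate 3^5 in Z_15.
By repeated squaring mod 15: 3^{1}≡3, 3^{2}≡9, 3^{4}≡6. Then 3^{5} = 3^{4+1} ≡ 6 × 3 ≡ 3 mod 15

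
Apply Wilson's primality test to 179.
(178)! mod 179 = 178. Since 178 ≡ -1 (mod 179), 179 is prime.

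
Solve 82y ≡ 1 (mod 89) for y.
Since 89 is prime, by Fermat 82^(-1) ≡ 82^{87} ≡ 38 (mod 89). Verify: 82 × 38 = 3116 ≡ 1 (mod 89)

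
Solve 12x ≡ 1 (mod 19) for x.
Since 19 is prime, by Fermat 12^(-1) ≡ 12^{17} ≡ 8 (mod 19). Verify: 12 × 8 = 96 ≡ 1 (mod 19)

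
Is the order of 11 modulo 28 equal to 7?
Powers of 11 mod 28: 11^1≡11, 11^2≡9, 11^3≡15, 11^4≡25, 11^5≡23, 11^6≡1. Already 11^6≡1, so the order is 6 < 7. No, the actual order is 6.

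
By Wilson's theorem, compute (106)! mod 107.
By Wilson's theorem, (106)! ≡ -1 ≡ 106 mod 107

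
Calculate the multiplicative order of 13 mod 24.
Powers of 13 mod 24: 13^1≡13, 13^2≡1. ord_24(13) = 2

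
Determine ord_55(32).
Powers of 32 mod 55: 32^1≡32, 32^2≡34, 32^3≡43, 32^4≡1. So the order of 32 is 4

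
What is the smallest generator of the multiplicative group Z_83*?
g = 2. For each prime q|82: 2^{41}≡82, 2^{2}≡4, none ≡ 1, so ord_83(2) = 82 and 2 is a primitive root.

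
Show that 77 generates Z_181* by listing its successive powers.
77^1, 77^2, ..., 77^{180} mod 181: [77, 137, 51, 126, 109, 67, 91, 129, 159, 116, 63, 145, 124, 136, 155, 170, 58, 122, 163, 62, 68, 168, 85, 29, 61, 172, 31, 34, 84, 133, 105, 121, 86, 106, 17, 42, 157, 143, 151, 43, 53, 99, 21, 169, 162, 166, 112, 117, 140, 101, 175, 81, 83, 56, 149, 70, 141, 178, 131, 132, 28, 165, 35, 161, 89, 156, 66, 14, 173, 108, 171, 135, 78, 33, 7, 177, 54, 176, 158, 39, 107, 94, 179, 27, 88, 79, 110, 144, 47, 180, 104, 44, 130, 55, 72, 114, 90, 52, 22, 65, 118, 36, 57, 45, 26, 11, 123, 59, 18, 119, 113, 13, 96, 152, 120, 9, 150, 147, 97, 48, 76, 60, 95, 75, 164, 139, 24, 38, 30, 138, 128, 82, 160, 12, 19, 15, 69, 64, 41, 80, 6, 100, 98, 125, 32, 111, 40, 3, 50, 49, 153, 16, 146, 20, 92, 25, 115, 167, 8, 73, 10, 46, 103, 148, 174, 4, 127, 5, 23, 142, 74, 87, 2, 154, 93, 102, 71, 37, 134, 1]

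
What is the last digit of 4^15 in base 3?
Using Fermat: 4^{2} ≡ 1 (mod 3). 15 ≡ 1 (mod 2). So 4^{15} ≡ 4^{1} ≡ 1 (mod 3)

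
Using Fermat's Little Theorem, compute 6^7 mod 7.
By Fermat: 6^{6} ≡ 1 mod 7. So 6^{7} = 6^{6} · 6^{1} ≡ 6^{1} ≡ 6 mod 7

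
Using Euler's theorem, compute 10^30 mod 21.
By Euler: 10^{12} ≡ 1 (mod 21) since gcd(10, 21) = 1. 30 = 2×12 + 6. So 10^{30} ≡ 10^{6} ≡ 1 (mod 21)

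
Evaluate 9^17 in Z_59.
By repeated squaring (mod 59): 9^{1}≡9, 9^{2}≡22, 9^{4}≡12, 9^{8}≡26, 9^{16}≡27. Then 9^{17} = 9^{16+1} ≡ 27 × 9 ≡ 7 (mod 59)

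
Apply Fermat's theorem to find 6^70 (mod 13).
By Fermat: 6^{12} ≡ 1 (mod 13). 70 = 5×12 + 10. So 6^{70} ≡ 6^{10} ≡ 4 (mod 13)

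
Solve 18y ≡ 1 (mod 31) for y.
Since 31 is prime, by Fermat 18^(-1) ≡ 18^{29} ≡ 19 (mod 31). Verify: 18 × 19 = 342 ≡ 1 (mod 31)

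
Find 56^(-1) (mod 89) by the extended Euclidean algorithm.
Extended GCD: 56(-27) + 89(17) = 1. So 56^(-1) ≡ -27 ≡ 62 (mod 89). Verify: 56 × 62 = 3472 ≡ 1 (mod 89)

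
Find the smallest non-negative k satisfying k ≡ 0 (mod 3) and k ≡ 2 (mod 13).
M = 3 × 13 = 39. M₁ = 13, y₁ ≡ 1 (mod 3). M₂ = 3, y₂ ≡ 9 (mod 13). k = 0×13×1 + 2×3×9 ≡ 15 (mod 39)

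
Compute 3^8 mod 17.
By repeated squaring (mod 17): 3^{1}≡3, 3^{2}≡9, 3^{4}≡13, 3^{8}≡16. So 3^{8} ≡ 16 (mod 17)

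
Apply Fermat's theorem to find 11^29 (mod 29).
By Fermat: 11^{28} ≡ 1 (mod 29). So 11^{29} = 11^{28} · 11^{1} ≡ 11^{1} ≡ 11 (mod 29)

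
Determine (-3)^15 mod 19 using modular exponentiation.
By repeated squaring (mod 19): (-3)^{1}≡16, (-3)^{2}≡9, (-3)^{4}≡5, (-3)^{8}≡6. Then (-3)^{15} = (-3)^{8+4+2+1} ≡ 6 × 5 × 9 × 16 ≡ 7 (mod 19)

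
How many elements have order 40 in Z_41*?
Number of primitive roots mod 41 = φ(p-1) = φ(40) = 16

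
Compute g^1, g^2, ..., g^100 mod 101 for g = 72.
72^1, 72^2, ..., 72^{100} mod 101: [72, 33, 53, 79, 32, 82, 46, 80, 3, 14, 99, 58, 35, 96, 44, 37, 38, 9, 42, 95, 73, 4, 86, 31, 10, 13, 27, 25, 83, 17, 12, 56, 93, 30, 39, 81, 75, 47, 51, 36, 67, 77, 90, 16, 41, 23, 40, 52, 7, 100, 29, 68, 48, 22, 69, 19, 55, 21, 98, 87, 2, 43, 66, 5, 57, 64, 63, 92, 59, 6, 28, 97, 15, 70, 91, 88, 74, 76, 18, 84, 89, 45, 8, 71, 62, 20, 26, 54, 50, 65, 34, 24, 11, 85, 60, 78, 61, 49, 94, 1]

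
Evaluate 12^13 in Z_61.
By repeated squaring mod 61: 12^{1}≡12, 12^{2}≡22, 12^{4}≡57, 12^{8}≡16. Then 12^{13} = 12^{8+4+1} ≡ 16 × 57 × 12 ≡ 25 mod 61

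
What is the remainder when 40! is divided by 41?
By Wilson's theorem, (40)! ≡ -1 ≡ 40 mod 41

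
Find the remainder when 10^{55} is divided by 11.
By Fermat: 10^{10} ≡ 1 mod 11. 55 = 5×10 + 5. So 10^{55} ≡ 10^{5} ≡ 10 mod 11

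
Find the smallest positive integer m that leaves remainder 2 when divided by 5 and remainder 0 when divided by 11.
M = 5 × 11 = 55. M₁ = 11, y₁ ≡ 1 (mod 5). M₂ = 5, y₂ ≡ 9 (mod 11). m = 2×11×1 + 0×5×9 ≡ 22 (mod 55)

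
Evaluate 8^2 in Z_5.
8^{2} = 64 ≡ 4 mod 5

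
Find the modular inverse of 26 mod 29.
Since 29 is prime, by Fermat 26^(-1) ≡ 26^{27} ≡ 19 mod 29. Verify: 26 × 19 = 494 ≡ 1 mod 29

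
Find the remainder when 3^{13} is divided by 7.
By Fermat: 3^{6} ≡ 1 mod 7. 13 = 2×6 + 1. So 3^{13} ≡ 3^{1} ≡ 3 mod 7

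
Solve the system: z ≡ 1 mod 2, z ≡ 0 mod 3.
M = 2 × 3 = 6. M₁ = 3, y₁ ≡ 1 mod 2. M₂ = 2, y₂ ≡ 2 mod 3. z = 1×3×1 + 0×2×2 ≡ 3 mod 6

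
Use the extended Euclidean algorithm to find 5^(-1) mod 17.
Extended GCD: 5(7) + 17(-2) = 1. So 5^(-1) ≡ 7 (mod 17). Verify: 5 × 7 = 35 ≡ 1 (mod 17)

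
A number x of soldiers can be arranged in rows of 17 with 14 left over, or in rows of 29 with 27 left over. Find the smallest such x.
M = 17 × 29 = 493. M₁ = 29, y₁ ≡ 10 mod 17. M₂ = 17, y₂ ≡ 12 mod 29. x = 14×29×10 + 27×17×12 ≡ 201 mod 493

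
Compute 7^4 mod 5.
7^{4} = 2401 ≡ 1 mod 5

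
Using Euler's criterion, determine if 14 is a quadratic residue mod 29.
By Euler's criterion: 14^{14} ≡ 28 mod 29. Since this equals -1 (≡ 28), 14 is not a QR.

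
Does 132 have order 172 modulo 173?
132^{43} ≡ 1 (mod 173) and 43 < 172, so ord_173(132) = 43 ≠ 172 and 132 is not a primitive root.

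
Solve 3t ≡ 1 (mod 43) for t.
Since 43 is prime, by Fermat 3^(-1) ≡ 3^{41} ≡ 29 (mod 43). Verify: 3 × 29 = 87 ≡ 1 (mod 43)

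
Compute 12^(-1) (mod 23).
Since 23 is prime, by Fermat 12^(-1) ≡ 12^{21} ≡ 2 (mod 23). Verify: 12 × 2 = 24 ≡ 1 (mod 23)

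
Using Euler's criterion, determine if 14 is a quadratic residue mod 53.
By Euler's criterion: 14^{26} ≡ 52 mod 53. Since this equals -1 (≡ 52), 14 is not a QR.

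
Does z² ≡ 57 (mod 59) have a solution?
By Euler's criterion: 57^{29} ≡ 1 (mod 59). Since this equals 1, 57 is a QR.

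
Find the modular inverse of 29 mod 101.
Since 101 is prime, by Fermat 29^(-1) ≡ 29^{99} ≡ 7 (mod 101). Verify: 29 × 7 = 203 ≡ 1 (mod 101)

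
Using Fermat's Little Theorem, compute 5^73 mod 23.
By Fermat: 5^{22} ≡ 1 mod 23. 73 = 3×22 + 7. So 5^{73} ≡ 5^{7} ≡ 17 mod 23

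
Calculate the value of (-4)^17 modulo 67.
By repeated squaring mod 67: (-4)^{1}≡63, (-4)^{2}≡16, (-4)^{4}≡55, (-4)^{8}≡10, (-4)^{16}≡33. Then (-4)^{17} = (-4)^{16+1} ≡ 33 × 63 ≡ 2 mod 67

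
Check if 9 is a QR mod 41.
By Euler's criterion: 9^{20} ≡ 1 (mod 41). Since this equals 1, 9 is a QR.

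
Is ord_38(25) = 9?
Powers of 25 mod 38: 25^1≡25, 25^2≡17, 25^3≡7, 25^4≡23, 25^5≡5, 25^6≡11, 25^7≡9, 25^8≡35, 25^9≡1. First k with 25^k≡1 is k=9. Yes, ord_38(25) = 9.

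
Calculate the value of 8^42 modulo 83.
By repeated squaring mod 83: 8^{1}≡8, 8^{2}≡64, 8^{4}≡29, 8^{8}≡11, 8^{16}≡38, 8^{32}≡33. Then 8^{42} = 8^{32+8+2} ≡ 33 × 11 × 64 ≡ 75 mod 83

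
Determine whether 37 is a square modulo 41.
By Euler's criterion: 37^{20} ≡ 1 mod 41. Since this equals 1, 37 is a QR.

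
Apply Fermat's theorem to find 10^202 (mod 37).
By Fermat: 10^{36} ≡ 1 (mod 37). 202 ≡ 22 (mod 36). So 10^{202} ≡ 10^{22} ≡ 10 (mod 37)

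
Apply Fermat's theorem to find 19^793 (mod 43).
By Fermat: 19^{42} ≡ 1 (mod 43). 793 ≡ 37 (mod 42). So 19^{793} ≡ 19^{37} ≡ 33 (mod 43)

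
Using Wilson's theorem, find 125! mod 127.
(126)! = (125)! × (126) ≡ -1 mod 127. So (125)! ≡ -1 × (126)^(-1) ≡ (-1)×(-1) = 1 mod 127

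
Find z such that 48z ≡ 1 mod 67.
Since 67 is prime, by Fermat 48^(-1) ≡ 48^{65} ≡ 7 mod 67. Verify: 48 × 7 = 336 ≡ 1 mod 67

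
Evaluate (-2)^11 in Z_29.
By repeated squaring (mod 29): (-2)^{1}≡27, (-2)^{2}≡4, (-2)^{4}≡16, (-2)^{8}≡24. Then (-2)^{11} = (-2)^{8+2+1} ≡ 24 × 4 × 27 ≡ 11 (mod 29)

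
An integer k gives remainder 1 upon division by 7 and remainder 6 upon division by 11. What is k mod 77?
M = 7 × 11 = 77. M₁ = 11, y₁ ≡ 2 mod 7. M₂ = 7, y₂ ≡ 8 mod 11. k = 1×11×2 + 6×7×8 ≡ 50 mod 77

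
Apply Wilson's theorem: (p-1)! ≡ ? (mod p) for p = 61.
By Wilson's theorem, (60)! ≡ -1 ≡ 60 (mod 61)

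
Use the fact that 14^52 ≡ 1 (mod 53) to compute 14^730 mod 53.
By Fermat: 14^{52} ≡ 1 (mod 53). 730 ≡ 2 (mod 52). So 14^{730} ≡ 14^{2} ≡ 37 (mod 53)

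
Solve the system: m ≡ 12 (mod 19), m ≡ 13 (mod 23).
M = 19 × 23 = 437. M₁ = 23, y₁ ≡ 5 (mod 19). M₂ = 19, y₂ ≡ 17 (mod 23). m = 12×23×5 + 13×19×17 ≡ 335 (mod 437)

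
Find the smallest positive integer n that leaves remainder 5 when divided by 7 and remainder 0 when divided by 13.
M = 7 × 13 = 91. M₁ = 13, y₁ ≡ 6 mod 7. M₂ = 7, y₂ ≡ 2 mod 13. n = 5×13×6 + 0×7×2 ≡ 26 mod 91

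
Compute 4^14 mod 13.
Using Fermat: 4^{12} ≡ 1 (mod 13). 14 ≡ 2 (mod 12). So 4^{14} ≡ 4^{2} ≡ 3 (mod 13)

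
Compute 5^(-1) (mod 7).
Since 7 is prime, by Fermat 5^(-1) ≡ 5^{5} ≡ 3 (mod 7). Verify: 5 × 3 = 15 ≡ 1 (mod 7)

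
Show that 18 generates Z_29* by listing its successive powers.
18^1, 18^2, ..., 18^{28} mod 29: [18, 5, 3, 25, 15, 9, 17, 16, 27, 22, 19, 23, 8, 28, 11, 24, 26, 4, 14, 20, 12, 13, 2, 7, 10, 6, 21, 1]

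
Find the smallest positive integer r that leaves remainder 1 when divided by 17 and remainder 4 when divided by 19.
M = 17 × 19 = 323. M₁ = 19, y₁ ≡ 9 mod 17. M₂ = 17, y₂ ≡ 9 mod 19. r = 1×19×9 + 4×17×9 ≡ 137 mod 323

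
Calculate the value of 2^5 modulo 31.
By repeated squaring mod 31: 2^{1}≡2, 2^{2}≡4, 2^{4}≡16. Then 2^{5} = 2^{4+1} ≡ 16 × 2 ≡ 1 mod 31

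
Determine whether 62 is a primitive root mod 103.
ord_103(62) divides 102. For each prime q|102: 62^{51}≡102, 62^{34}≡46, 62^{6}≡93, none ≡ 1. So 62 has order 102 and is a primitive root mod 103.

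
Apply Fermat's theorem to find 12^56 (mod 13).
By Fermat: 12^{12} ≡ 1 (mod 13). 56 = 4×12 + 8. So 12^{56} ≡ 12^{8} ≡ 1 (mod 13)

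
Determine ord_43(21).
Powers of 21 mod 43: 21^1≡21, 21^2≡11, 21^3≡16, 21^4≡35, 21^5≡4, 21^6≡41, 21^7≡1. Order = 7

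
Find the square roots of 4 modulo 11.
The square roots of 4 mod 11 are 9 and 2. Verify: 9² = 81 ≡ 4 mod 11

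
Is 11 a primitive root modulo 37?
11^{6} ≡ 1 (mod 37) and 6 < 36, so ord_37(11) = 6 ≠ 36 and 11 is not a primitive root.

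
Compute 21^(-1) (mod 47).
Since 47 is prime, by Fermat 21^(-1) ≡ 21^{45} ≡ 9 (mod 47). Verify: 21 × 9 = 189 ≡ 1 (mod 47)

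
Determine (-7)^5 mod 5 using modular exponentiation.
Using Fermat: (-7)^{4} ≡ 1 (mod 5). 5 ≡ 1 (mod 4). So (-7)^{5} ≡ (-7)^{1} ≡ 3 (mod 5)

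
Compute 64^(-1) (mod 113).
Since 113 is prime, by Fermat 64^(-1) ≡ 64^{111} ≡ 83 (mod 113). Verify: 64 × 83 = 5312 ≡ 1 (mod 113)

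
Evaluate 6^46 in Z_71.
By repeated squaring (mod 71): 6^{1}≡6, 6^{2}≡36, 6^{4}≡18, 6^{8}≡40, 6^{16}≡38, 6^{32}≡24. Then 6^{46} = 6^{32+8+4+2} ≡ 24 × 40 × 18 × 36 ≡ 49 (mod 71)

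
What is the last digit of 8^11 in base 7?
Using Fermat: 8^{6} ≡ 1 (mod 7). 11 ≡ 5 (mod 6). So 8^{11} ≡ 8^{5} ≡ 1 (mod 7)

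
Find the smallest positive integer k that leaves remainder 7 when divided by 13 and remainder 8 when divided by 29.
M = 13 × 29 = 377. M₁ = 29, y₁ ≡ 9 mod 13. M₂ = 13, y₂ ≡ 9 mod 29. k = 7×29×9 + 8×13×9 ≡ 124 mod 377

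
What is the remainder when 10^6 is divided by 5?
By repeated squaring mod 5: 10^{1}≡0, 10^{2}≡0, 10^{4}≡0. Then 10^{6} = 10^{4+2} ≡ 0 × 0 ≡ 0 mod 5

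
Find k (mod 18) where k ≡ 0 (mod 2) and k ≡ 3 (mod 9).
M = 2 × 9 = 18. M₁ = 9, y₁ ≡ 1 (mod 2). M₂ = 2, y₂ ≡ 5 (mod 9). k = 0×9×1 + 3×2×5 ≡ 12 (mod 18)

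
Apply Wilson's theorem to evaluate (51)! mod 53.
(52)! = (51)! × (52) ≡ -1 (mod 53). So (51)! ≡ -1 × (52)^(-1) ≡ (-1)×(-1) = 1 (mod 53)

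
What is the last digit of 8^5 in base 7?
By repeated squaring (mod 7): 8^{1}≡1, 8^{2}≡1, 8^{4}≡1. Then 8^{5} = 8^{4+1} ≡ 1 × 1 ≡ 1 (mod 7)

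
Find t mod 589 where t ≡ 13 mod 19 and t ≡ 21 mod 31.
M = 19 × 31 = 589. M₁ = 31, y₁ ≡ 8 mod 19. M₂ = 19, y₂ ≡ 18 mod 31. t = 13×31×8 + 21×19×18 ≡ 393 mod 589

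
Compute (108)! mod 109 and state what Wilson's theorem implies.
(108)! mod 109 = 108. Since this equals -1 mod 109, Wilson confirms 109 is prime.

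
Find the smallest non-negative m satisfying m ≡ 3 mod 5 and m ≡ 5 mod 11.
M = 5 × 11 = 55. M₁ = 11, y₁ ≡ 1 mod 5. M₂ = 5, y₂ ≡ 9 mod 11. m = 3×11×1 + 5×5×9 ≡ 38 mod 55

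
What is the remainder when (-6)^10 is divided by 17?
By repeated squaring mod 17: (-6)^{1}≡11, (-6)^{2}≡2, (-6)^{4}≡4, (-6)^{8}≡16. Then (-6)^{10} = (-6)^{8+2} ≡ 16 × 2 ≡ 15 mod 17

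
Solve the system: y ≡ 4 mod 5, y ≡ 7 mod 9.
M = 5 × 9 = 45. M₁ = 9, y₁ ≡ 4 mod 5. M₂ = 5, y₂ ≡ 2 mod 9. y = 4×9×4 + 7×5×2 ≡ 34 mod 45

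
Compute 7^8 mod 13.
By repeated squaring mod 13: 7^{1}≡7, 7^{2}≡10, 7^{4}≡9, 7^{8}≡3. So 7^{8} ≡ 3 mod 13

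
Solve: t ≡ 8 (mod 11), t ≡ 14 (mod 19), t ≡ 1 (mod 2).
M = 11 × 19 × 2 = 418. M₁ = 38, y₁ ≡ 9 (mod 11). M₂ = 22, y₂ ≡ 13 (mod 19). M₃ = 209, y₃ ≡ 1 (mod 2). t = 8×38×9 + 14×22×13 + 1×209×1 ≡ 261 (mod 418)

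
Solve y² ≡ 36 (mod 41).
The square roots of 36 mod 41 are 6 and 35. Verify: 6² = 36 ≡ 36 (mod 41)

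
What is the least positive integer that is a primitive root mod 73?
g = 5. For each prime q|72: 5^{36}≡72, 5^{24}≡8, none ≡ 1, so ord_73(5) = 72 and 5 is a primitive root.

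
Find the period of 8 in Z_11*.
Powers of 8 mod 11: 8^1≡8, 8^2≡9, 8^3≡6, 8^4≡4, 8^5≡10, 8^6≡3, 8^7≡2, 8^8≡5, 8^9≡7, 8^10≡1. So the order of 8 is 10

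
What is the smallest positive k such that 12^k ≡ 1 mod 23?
Powers of 12 mod 23: 12^1≡12, 12^2≡6, 12^3≡3, 12^4≡13, 12^5≡18, 12^6≡9, 12^7≡16, 12^8≡8, 12^9≡4, 12^10≡2, 12^11≡1. Order = 11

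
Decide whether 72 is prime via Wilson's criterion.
(71)! mod 72 = 0. Since 0 ≢ -1 mod 72, 72 is not prime.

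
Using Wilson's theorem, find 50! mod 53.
(52)! = (50)! × (51) × (52) ≡ -1 mod 53. So (50)! ≡ -1 × [(52)(51)]^(-1) ≡ 26 mod 53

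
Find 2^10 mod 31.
By repeated squaring mod 31: 2^{1}≡2, 2^{2}≡4, 2^{4}≡16, 2^{8}≡8. Then 2^{10} = 2^{8+2} ≡ 8 × 4 ≡ 1 mod 31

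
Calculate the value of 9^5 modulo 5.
Using Fermat: 9^{4} ≡ 1 (mod 5). 5 ≡ 1 (mod 4). So 9^{5} ≡ 9^{1} ≡ 4 (mod 5)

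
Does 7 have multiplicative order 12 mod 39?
Powers of 7 mod 39: 7^1≡7, 7^2≡10, 7^3≡31, 7^4≡22, 7^5≡37, 7^6≡25, 7^7≡19, 7^8≡16, 7^9≡34, 7^10≡4, 7^11≡28, 7^12≡1. First k with 7^k≡1 is k=12. Yes, ord_39(7) = 12.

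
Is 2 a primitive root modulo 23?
2^{11} ≡ 1 (mod 23) and 11 < 22, so ord_23(2) = 11 ≠ 22 and 2 is not a primitive root.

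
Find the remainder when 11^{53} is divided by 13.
By Fermat: 11^{12} ≡ 1 mod 13. 53 = 4×12 + 5. So 11^{53} ≡ 11^{5} ≡ 7 mod 13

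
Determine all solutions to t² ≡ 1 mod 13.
The square roots of 1 mod 13 are 1 and 12. Verify: 1² = 1 ≡ 1 mod 13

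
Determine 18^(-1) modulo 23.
Since 23 is prime, by Fermat 18^(-1) ≡ 18^{21} ≡ 9 mod 23. Verify: 18 × 9 = 162 ≡ 1 mod 23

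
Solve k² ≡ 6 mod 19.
The square roots of 6 mod 19 are 5 and 14. Verify: 5² = 25 ≡ 6 mod 19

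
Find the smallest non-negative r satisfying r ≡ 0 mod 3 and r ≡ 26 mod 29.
M = 3 × 29 = 87. M₁ = 29, y₁ ≡ 2 mod 3. M₂ = 3, y₂ ≡ 10 mod 29. r = 0×29×2 + 26×3×10 ≡ 84 mod 87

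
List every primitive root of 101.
There are φ(100) = 40 primitive roots mod 101: {2, 3, 7, 8, 11, 12, 15, 18, 26, 27, 28, 29, 34, 35, 38, 40, 42, 46, 48, 50, 51, 53, 55, 59, 61, 63, 66, 67, 72, 73, 74, 75, 83, 86, 89, 90, 93, 94, 98, 99}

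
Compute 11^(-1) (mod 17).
Since 17 is prime, by Fermat 11^(-1) ≡ 11^{15} ≡ 14 (mod 17). Verify: 11 × 14 = 154 ≡ 1 (mod 17)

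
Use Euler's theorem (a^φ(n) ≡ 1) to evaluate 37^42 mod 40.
By Euler: 37^{16} ≡ 1 mod 40 since gcd(37, 40) = 1. 42 = 2×16 + 10. So 37^{42} ≡ 37^{10} ≡ 9 mod 40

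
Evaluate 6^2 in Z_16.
6^{2} = 36 ≡ 4 mod 16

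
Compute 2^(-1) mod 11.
Since 11 is prime, by Fermat 2^(-1) ≡ 2^{9} ≡ 6 mod 11. Verify: 2 × 6 = 12 ≡ 1 mod 11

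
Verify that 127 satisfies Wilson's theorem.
(126)! mod 127 = 126. Since this equals -1 mod 127, Wilson confirms 127 is prime.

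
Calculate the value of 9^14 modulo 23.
By repeated squaring mod 23: 9^{1}≡9, 9^{2}≡12, 9^{4}≡6, 9^{8}≡13. Then 9^{14} = 9^{8+4+2} ≡ 13 × 6 × 12 ≡ 16 mod 23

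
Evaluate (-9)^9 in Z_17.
By repeated squaring (mod 17): (-9)^{1}≡8, (-9)^{2}≡13, (-9)^{4}≡16, (-9)^{8}≡1. Then (-9)^{9} = (-9)^{8+1} ≡ 1 × 8 ≡ 8 (mod 17)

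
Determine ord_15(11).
Powers of 11 mod 15: 11^1≡11, 11^2≡1. ord_15(11) = 2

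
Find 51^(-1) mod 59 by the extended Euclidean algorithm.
Extended GCD: 51(22) + 59(-19) = 1. So 51^(-1) ≡ 22 mod 59. Verify: 51 × 22 = 1122 ≡ 1 mod 59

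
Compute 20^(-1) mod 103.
Since 103 is prime, by Fermat 20^(-1) ≡ 20^{101} ≡ 67 mod 103. Verify: 20 × 67 = 1340 ≡ 1 mod 103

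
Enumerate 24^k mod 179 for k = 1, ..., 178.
24^1, 24^2, ..., 24^{178} mod 179: [24, 39, 41, 89, 167, 70, 69, 45, 6, 144, 55, 67, 176, 107, 62, 56, 91, 36, 148, 151, 44, 161, 105, 14, 157, 9, 37, 172, 11, 85, 71, 93, 84, 47, 54, 43, 137, 66, 152, 68, 21, 146, 103, 145, 79, 106, 38, 17, 50, 126, 160, 81, 154, 116, 99, 49, 102, 121, 40, 65, 128, 29, 159, 57, 115, 75, 10, 61, 32, 52, 174, 59, 163, 153, 92, 60, 8, 13, 133, 149, 175, 83, 23, 15, 2, 48, 78, 82, 178, 155, 140, 138, 90, 12, 109, 110, 134, 173, 35, 124, 112, 3, 72, 117, 123, 88, 143, 31, 28, 135, 18, 74, 165, 22, 170, 142, 7, 168, 94, 108, 86, 95, 132, 125, 136, 42, 113, 27, 111, 158, 33, 76, 34, 100, 73, 141, 162, 129, 53, 19, 98, 25, 63, 80, 130, 77, 58, 139, 114, 51, 150, 20, 122, 64, 104, 169, 118, 147, 127, 5, 120, 16, 26, 87, 119, 171, 166, 46, 30, 4, 96, 156, 164, 177, 131, 101, 97, 1]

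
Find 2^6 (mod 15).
By repeated squaring (mod 15): 2^{1}≡2, 2^{2}≡4, 2^{4}≡1. Then 2^{6} = 2^{4+2} ≡ 1 × 4 ≡ 4 (mod 15)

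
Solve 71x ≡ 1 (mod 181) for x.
Since 181 is prime, by Fermat 71^(-1) ≡ 71^{179} ≡ 51 (mod 181). Verify: 71 × 51 = 3621 ≡ 1 (mod 181)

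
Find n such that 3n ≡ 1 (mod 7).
Since 7 is prime, by Fermat 3^(-1) ≡ 3^{5} ≡ 5 (mod 7). Verify: 3 × 5 = 15 ≡ 1 (mod 7)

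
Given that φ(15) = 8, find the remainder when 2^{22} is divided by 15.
By Euler: 2^{8} ≡ 1 mod 15 since gcd(2, 15) = 1. 22 = 2×8 + 6. So 2^{22} ≡ 2^{6} ≡ 4 mod 15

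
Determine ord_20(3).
Powers of 3 mod 20: 3^1≡3, 3^2≡9, 3^3≡7, 3^4≡1. ord_20(3) = 4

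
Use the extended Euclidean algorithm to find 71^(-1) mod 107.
Extended GCD: 71(-3) + 107(2) = 1. So 71^(-1) ≡ -3 ≡ 104 (mod 107). Verify: 71 × 104 = 7384 ≡ 1 (mod 107)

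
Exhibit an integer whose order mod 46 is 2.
45 has order 2 mod 46 since 45^{2} ≡ 1 mod 46 and no smaller power works.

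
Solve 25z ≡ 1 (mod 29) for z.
Since 29 is prime, by Fermat 25^(-1) ≡ 25^{27} ≡ 7 (mod 29). Verify: 25 × 7 = 175 ≡ 1 (mod 29)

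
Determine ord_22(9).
Powers of 9 mod 22: 9^1≡9, 9^2≡15, 9^3≡3, 9^4≡5, 9^5≡1. Order = 5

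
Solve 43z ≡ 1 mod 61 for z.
Since 61 is prime, by Fermat 43^(-1) ≡ 43^{59} ≡ 44 mod 61. Verify: 43 × 44 = 1892 ≡ 1 mod 61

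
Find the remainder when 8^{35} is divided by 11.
By Fermat: 8^{10} ≡ 1 mod 11. 35 = 3×10 + 5. So 8^{35} ≡ 8^{5} ≡ 10 mod 11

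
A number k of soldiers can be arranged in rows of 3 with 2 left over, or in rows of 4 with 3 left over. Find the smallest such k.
M = 3 × 4 = 12. M₁ = 4, y₁ ≡ 1 (mod 3). M₂ = 3, y₂ ≡ 3 (mod 4). k = 2×4×1 + 3×3×3 ≡ 11 (mod 12)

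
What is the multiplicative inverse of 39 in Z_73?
Since 73 is prime, by Fermat 39^(-1) ≡ 39^{71} ≡ 15 mod 73. Verify: 39 × 15 = 585 ≡ 1 mod 73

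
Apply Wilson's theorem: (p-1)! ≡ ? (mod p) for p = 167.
By Wilson's theorem, (166)! ≡ -1 ≡ 166 (mod 167)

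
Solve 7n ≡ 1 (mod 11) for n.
Since 11 is prime, by Fermat 7^(-1) ≡ 7^{9} ≡ 8 (mod 11). Verify: 7 × 8 = 56 ≡ 1 (mod 11)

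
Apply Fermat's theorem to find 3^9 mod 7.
By Fermat: 3^{6} ≡ 1 mod 7. So 3^{9} = 3^{6} · 3^{3} ≡ 3^{3} ≡ 6 mod 7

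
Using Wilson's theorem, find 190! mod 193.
(192)! = (190)! × (191) × (192) ≡ -1 (mod 193). So (190)! ≡ -1 × [(192)(191)]^(-1) ≡ 96 (mod 193)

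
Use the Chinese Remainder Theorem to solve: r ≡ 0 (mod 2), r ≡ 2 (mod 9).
M = 2 × 9 = 18. M₁ = 9, y₁ ≡ 1 (mod 2). M₂ = 2, y₂ ≡ 5 (mod 9). r = 0×9×1 + 2×2×5 ≡ 2 (mod 18)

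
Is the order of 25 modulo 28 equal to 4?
Powers of 25 mod 28: 25^1≡25, 25^2≡9, 25^3≡1. Already 25^3≡1, so the order is 3 < 4. No, the actual order is 3.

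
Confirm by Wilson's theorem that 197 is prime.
(196)! mod 197 = 196. Since this equals -1 (mod 197), Wilson confirms 197 is prime.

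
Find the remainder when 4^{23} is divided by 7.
By Fermat: 4^{6} ≡ 1 mod 7. 23 = 3×6 + 5. So 4^{23} ≡ 4^{5} ≡ 2 mod 7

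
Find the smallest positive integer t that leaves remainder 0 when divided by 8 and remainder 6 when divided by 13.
M = 8 × 13 = 104. M₁ = 13, y₁ ≡ 5 (mod 8). M₂ = 8, y₂ ≡ 5 (mod 13). t = 0×13×5 + 6×8×5 ≡ 32 (mod 104)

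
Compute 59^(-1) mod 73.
Since 73 is prime, by Fermat 59^(-1) ≡ 59^{71} ≡ 26 mod 73. Verify: 59 × 26 = 1534 ≡ 1 mod 73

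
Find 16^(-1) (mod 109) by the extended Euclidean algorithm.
Extended GCD: 16(-34) + 109(5) = 1. So 16^(-1) ≡ -34 ≡ 75 (mod 109). Verify: 16 × 75 = 1200 ≡ 1 (mod 109)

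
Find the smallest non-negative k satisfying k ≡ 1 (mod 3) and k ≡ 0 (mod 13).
M = 3 × 13 = 39. M₁ = 13, y₁ ≡ 1 (mod 3). M₂ = 3, y₂ ≡ 9 (mod 13). k = 1×13×1 + 0×3×9 ≡ 13 (mod 39)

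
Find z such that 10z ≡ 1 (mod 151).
Since 151 is prime, by Fermat 10^(-1) ≡ 10^{149} ≡ 136 (mod 151). Verify: 10 × 136 = 1360 ≡ 1 (mod 151)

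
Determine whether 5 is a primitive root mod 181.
5^{15} ≡ 1 mod 181 and 15 < 180, so ord_181(5) = 15 ≠ 180 and 5 is not a primitive root.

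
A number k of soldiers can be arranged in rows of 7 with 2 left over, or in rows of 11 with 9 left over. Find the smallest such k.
M = 7 × 11 = 77. M₁ = 11, y₁ ≡ 2 (mod 7). M₂ = 7, y₂ ≡ 8 (mod 11). k = 2×11×2 + 9×7×8 ≡ 9 (mod 77)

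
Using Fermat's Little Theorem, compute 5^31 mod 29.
By Fermat: 5^{28} ≡ 1 (mod 29). So 5^{31} = 5^{28} · 5^{3} ≡ 5^{3} ≡ 9 (mod 29)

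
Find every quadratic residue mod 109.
QRs mod 109: {1, 3, 4, 5, 7, 9, 12, 15, 16, 20, 21, 22, 25, 26, 27, 28, 29, 31, 34, 35, 36, 38, 43, 45, 46, 48, 49, 60, 61, 63, 64, 66, 71, 73, 74, 75, 78, 80, 81, 82, 83, 84, 87, 88, 89, 93, 94, 97, 100, 102, 104, 105, 106, 108}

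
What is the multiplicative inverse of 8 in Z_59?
Since 59 is prime, by Fermat 8^(-1) ≡ 8^{57} ≡ 37 mod 59. Verify: 8 × 37 = 296 ≡ 1 mod 59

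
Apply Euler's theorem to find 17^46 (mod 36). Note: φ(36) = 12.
By Euler: 17^{12} ≡ 1 (mod 36) since gcd(17, 36) = 1. 46 = 3×12 + 10. So 17^{46} ≡ 17^{10} ≡ 1 (mod 36)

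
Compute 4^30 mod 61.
By repeated squaring (mod 61): 4^{1}≡4, 4^{2}≡16, 4^{4}≡12, 4^{8}≡22, 4^{16}≡57. Then 4^{30} = 4^{16+8+4+2} ≡ 57 × 22 × 12 × 16 ≡ 1 (mod 61)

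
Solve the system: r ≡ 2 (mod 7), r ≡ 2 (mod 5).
M = 7 × 5 = 35. M₁ = 5, y₁ ≡ 3 (mod 7). M₂ = 7, y₂ ≡ 3 (mod 5). r = 2×5×3 + 2×7×3 ≡ 2 (mod 35)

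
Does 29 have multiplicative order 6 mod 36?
Powers of 29 mod 36: 29^1≡29, 29^2≡13, 29^3≡17, 29^4≡25, 29^5≡5, 29^6≡1. First k with 29^k≡1 is k=6. Yes, ord_36(29) = 6.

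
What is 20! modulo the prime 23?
(22)! = (20)! × (21) × (22) ≡ -1 mod 23. So (20)! ≡ -1 × [(22)(21)]^(-1) ≡ 11 mod 23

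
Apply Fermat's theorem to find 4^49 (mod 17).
By Fermat: 4^{16} ≡ 1 (mod 17). 49 = 3×16 + 1. So 4^{49} ≡ 4^{1} ≡ 4 (mod 17)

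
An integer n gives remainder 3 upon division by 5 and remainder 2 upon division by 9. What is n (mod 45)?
M = 5 × 9 = 45. M₁ = 9, y₁ ≡ 4 (mod 5). M₂ = 5, y₂ ≡ 2 (mod 9). n = 3×9×4 + 2×5×2 ≡ 38 (mod 45)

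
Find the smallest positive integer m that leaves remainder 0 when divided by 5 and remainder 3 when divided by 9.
M = 5 × 9 = 45. M₁ = 9, y₁ ≡ 4 (mod 5). M₂ = 5, y₂ ≡ 2 (mod 9). m = 0×9×4 + 3×5×2 ≡ 30 (mod 45)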